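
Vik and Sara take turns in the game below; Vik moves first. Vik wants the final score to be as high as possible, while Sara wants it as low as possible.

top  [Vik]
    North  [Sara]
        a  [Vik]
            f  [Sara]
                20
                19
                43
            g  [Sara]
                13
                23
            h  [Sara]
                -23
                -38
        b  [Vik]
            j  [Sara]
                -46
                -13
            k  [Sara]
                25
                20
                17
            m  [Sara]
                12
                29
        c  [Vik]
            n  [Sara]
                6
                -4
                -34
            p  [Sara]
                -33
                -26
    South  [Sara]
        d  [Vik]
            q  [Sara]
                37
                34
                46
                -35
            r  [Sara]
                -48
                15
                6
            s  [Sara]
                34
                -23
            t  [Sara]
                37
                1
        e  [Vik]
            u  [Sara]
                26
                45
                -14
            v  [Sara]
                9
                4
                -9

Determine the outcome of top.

f (Sara): min(20, 19, 43) = 19
g (Sara): min(13, 23) = 13
h (Sara): min(-23, -38) = -38
a (Vik): max(19, 13, -38) = 19
j (Sara): min(-46, -13) = -46
k (Sara): min(25, 20, 17) = 17
m (Sara): min(12, 29) = 12
b (Vik): max(-46, 17, 12) = 17
n (Sara): min(6, -4, -34) = -34
p (Sara): min(-33, -26) = -33
c (Vik): max(-34, -33) = -33
North (Sara): min(19, 17, -33) = -33
q (Sara): min(37, 34, 46, -35) = -35
r (Sara): min(-48, 15, 6) = -48
s (Sara): min(34, -23) = -23
t (Sara): min(37, 1) = 1
d (Vik): max(-35, -48, -23, 1) = 1
u (Sara): min(26, 45, -14) = -14
v (Sara): min(9, 4, -9) = -9
e (Vik): max(-14, -9) = -9
South (Sara): min(1, -9) = -9
top (Vik): max(-33, -9) = -9

-9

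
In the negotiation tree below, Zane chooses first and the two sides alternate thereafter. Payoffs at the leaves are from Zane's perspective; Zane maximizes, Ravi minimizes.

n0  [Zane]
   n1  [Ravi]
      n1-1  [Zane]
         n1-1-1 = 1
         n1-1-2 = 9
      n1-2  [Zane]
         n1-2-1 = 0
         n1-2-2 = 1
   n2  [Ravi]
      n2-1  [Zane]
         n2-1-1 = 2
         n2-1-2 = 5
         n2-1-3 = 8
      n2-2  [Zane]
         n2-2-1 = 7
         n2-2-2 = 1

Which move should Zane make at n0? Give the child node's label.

n1-1 (Zane): max(1, 9) = 9
n1-2 (Zane): max(0, 1) = 1
n1 (Ravi): min(9, 1) = 1
n2-1 (Zane): max(2, 5, 8) = 8
n2-2 (Zane): max(7, 1) = 7
n2 (Ravi): min(8, 7) = 7
n0 (Zane): max(1, 7) = 7
Zane at n0 wants the highest of {n1=1, n2=7}, so chooses n2.

n2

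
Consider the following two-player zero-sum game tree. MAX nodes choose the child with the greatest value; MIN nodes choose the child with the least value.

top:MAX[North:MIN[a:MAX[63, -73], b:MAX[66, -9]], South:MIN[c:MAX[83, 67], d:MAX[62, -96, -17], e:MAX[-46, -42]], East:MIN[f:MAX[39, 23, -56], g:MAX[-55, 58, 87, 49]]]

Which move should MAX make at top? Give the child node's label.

a (MAX): max(63, -73) = 63
b (MAX): max(66, -9) = 66
North (MIN): min(63, 66) = 63
c (MAX): max(83, 67) = 83
d (MAX): max(62, -96, -17) = 62
e (MAX): max(-46, -42) = -42
South (MIN): min(83, 62, -42) = -42
f (MAX): max(39, 23, -56) = 39
g (MAX): max(-55, 58, 87, 49) = 87
East (MIN): min(39, 87) = 39
top (MAX): max(63, -42, 39) = 63
MAX at top wants the highest of {North=63, South=-42, East=39}, so chooses North.

North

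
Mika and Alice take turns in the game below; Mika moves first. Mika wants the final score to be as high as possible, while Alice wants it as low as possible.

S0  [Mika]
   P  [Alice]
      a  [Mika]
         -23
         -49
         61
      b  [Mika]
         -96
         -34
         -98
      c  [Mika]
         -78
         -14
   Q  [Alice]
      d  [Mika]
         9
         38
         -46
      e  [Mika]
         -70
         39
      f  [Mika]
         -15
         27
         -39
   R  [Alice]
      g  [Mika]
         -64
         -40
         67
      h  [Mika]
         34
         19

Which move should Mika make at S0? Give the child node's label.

R

a (Mika): max(-23, -49, 61) = 61
b (Mika): max(-96, -34, -98) = -34
c (Mika): max(-78, -14) = -14
P (Alice): min(61, -34, -14) = -34
d (Mika): max(9, 38, -46) = 38
e (Mika): max(-70, 39) = 39
f (Mika): max(-15, 27, -39) = 27
Q (Alice): min(38, 39, 27) = 27
g (Mika): max(-64, -40, 67) = 67
h (Mika): max(34, 19) = 34
R (Alice): min(67, 34) = 34
S0 (Mika): max(-34, 27, 34) = 34
Mika at S0 wants the highest of {P=-34, Q=27, R=34}, so chooses R.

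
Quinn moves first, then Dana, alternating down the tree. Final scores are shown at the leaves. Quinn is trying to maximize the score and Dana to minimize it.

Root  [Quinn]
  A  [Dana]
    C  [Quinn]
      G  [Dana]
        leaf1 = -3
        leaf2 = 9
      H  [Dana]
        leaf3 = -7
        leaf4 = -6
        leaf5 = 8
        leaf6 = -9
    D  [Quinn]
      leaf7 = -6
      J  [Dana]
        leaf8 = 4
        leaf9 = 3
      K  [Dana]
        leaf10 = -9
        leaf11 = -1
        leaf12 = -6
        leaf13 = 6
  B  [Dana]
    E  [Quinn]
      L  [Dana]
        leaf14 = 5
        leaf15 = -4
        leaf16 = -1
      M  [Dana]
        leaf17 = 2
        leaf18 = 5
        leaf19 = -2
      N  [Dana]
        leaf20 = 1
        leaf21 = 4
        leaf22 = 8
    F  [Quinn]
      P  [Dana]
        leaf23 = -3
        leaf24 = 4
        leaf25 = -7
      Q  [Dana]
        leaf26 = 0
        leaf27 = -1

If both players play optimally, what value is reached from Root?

-1

G (Dana): min(-3, 9) = -3
H (Dana): min(-7, -6, 8, -9) = -9
C (Quinn): max(-3, -9) = -3
J (Dana): min(4, 3) = 3
K (Dana): min(-9, -1, -6, 6) = -9
D (Quinn): max(-6, 3, -9) = 3
A (Dana): min(-3, 3) = -3
L (Dana): min(5, -4, -1) = -4
M (Dana): min(2, 5, -2) = -2
N (Dana): min(1, 4, 8) = 1
E (Quinn): max(-4, -2, 1) = 1
P (Dana): min(-3, 4, -7) = -7
Q (Dana): min(0, -1) = -1
F (Quinn): max(-7, -1) = -1
B (Dana): min(1, -1) = -1
Root (Quinn): max(-3, -1) = -1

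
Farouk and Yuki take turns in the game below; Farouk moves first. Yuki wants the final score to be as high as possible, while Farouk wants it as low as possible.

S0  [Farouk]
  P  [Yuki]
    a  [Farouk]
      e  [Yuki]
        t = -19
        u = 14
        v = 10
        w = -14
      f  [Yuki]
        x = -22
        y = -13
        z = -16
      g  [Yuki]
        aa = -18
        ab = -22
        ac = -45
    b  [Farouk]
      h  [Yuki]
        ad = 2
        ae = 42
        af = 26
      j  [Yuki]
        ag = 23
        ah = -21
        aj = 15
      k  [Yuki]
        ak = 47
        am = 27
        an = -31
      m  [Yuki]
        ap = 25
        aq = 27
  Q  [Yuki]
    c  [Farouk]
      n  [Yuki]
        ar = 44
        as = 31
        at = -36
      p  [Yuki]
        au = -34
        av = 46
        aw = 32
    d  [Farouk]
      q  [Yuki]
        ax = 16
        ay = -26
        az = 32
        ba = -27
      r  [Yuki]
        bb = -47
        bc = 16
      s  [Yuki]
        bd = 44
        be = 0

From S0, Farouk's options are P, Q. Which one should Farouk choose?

P

e (Yuki): max(-19, 14, 10, -14) = 14
f (Yuki): max(-22, -13, -16) = -13
g (Yuki): max(-18, -22, -45) = -18
a (Farouk): min(14, -13, -18) = -18
h (Yuki): max(2, 42, 26) = 42
j (Yuki): max(23, -21, 15) = 23
k (Yuki): max(47, 27, -31) = 47
m (Yuki): max(25, 27) = 27
b (Farouk): min(42, 23, 47, 27) = 23
P (Yuki): max(-18, 23) = 23
n (Yuki): max(44, 31, -36) = 44
p (Yuki): max(-34, 46, 32) = 46
c (Farouk): min(44, 46) = 44
q (Yuki): max(16, -26, 32, -27) = 32
r (Yuki): max(-47, 16) = 16
s (Yuki): max(44, 0) = 44
d (Farouk): min(32, 16, 44) = 16
Q (Yuki): max(44, 16) = 44
S0 (Farouk): min(23, 44) = 23
Farouk at S0 wants the lowest of {P=23, Q=44}, so chooses P.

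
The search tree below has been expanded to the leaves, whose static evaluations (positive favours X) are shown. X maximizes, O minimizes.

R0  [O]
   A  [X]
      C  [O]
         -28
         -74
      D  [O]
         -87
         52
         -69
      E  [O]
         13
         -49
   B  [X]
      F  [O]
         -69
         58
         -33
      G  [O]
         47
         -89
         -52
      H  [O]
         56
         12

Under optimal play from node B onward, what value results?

F (O): min(-69, 58, -33) = -69
G (O): min(47, -89, -52) = -89
H (O): min(56, 12) = 12
B (X): max(-69, -89, 12) = 12

12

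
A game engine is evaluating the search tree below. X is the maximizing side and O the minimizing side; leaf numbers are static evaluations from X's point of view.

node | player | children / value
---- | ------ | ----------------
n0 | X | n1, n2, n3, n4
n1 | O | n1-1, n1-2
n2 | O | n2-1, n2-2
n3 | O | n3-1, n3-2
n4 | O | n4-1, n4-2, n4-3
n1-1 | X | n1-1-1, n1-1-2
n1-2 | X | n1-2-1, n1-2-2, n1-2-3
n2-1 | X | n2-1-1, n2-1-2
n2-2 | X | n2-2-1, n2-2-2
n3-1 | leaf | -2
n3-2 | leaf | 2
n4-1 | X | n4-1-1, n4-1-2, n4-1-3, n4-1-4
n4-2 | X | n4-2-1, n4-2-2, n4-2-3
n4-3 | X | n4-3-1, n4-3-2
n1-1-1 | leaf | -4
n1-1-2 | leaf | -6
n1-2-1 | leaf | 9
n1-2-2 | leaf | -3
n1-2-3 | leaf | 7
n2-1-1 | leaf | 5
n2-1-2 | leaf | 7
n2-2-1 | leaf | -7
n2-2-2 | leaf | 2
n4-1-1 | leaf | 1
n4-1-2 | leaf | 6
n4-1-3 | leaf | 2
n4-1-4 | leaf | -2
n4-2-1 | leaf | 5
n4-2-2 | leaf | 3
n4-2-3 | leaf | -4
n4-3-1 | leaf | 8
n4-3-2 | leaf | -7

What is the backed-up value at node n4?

n4-1 (X): max(1, 6, 2, -2) = 6
n4-2 (X): max(5, 3, -4) = 5
n4-3 (X): max(8, -7) = 8
n4 (O): min(6, 5, 8) = 5

5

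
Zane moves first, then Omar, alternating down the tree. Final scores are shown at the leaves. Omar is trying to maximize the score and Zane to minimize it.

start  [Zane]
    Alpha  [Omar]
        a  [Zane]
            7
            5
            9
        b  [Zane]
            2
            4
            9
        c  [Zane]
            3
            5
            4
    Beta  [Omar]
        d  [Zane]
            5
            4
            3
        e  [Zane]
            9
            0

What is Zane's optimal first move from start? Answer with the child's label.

Beta

a (Zane): min(7, 5, 9) = 5
b (Zane): min(2, 4, 9) = 2
c (Zane): min(3, 5, 4) = 3
Alpha (Omar): max(5, 2, 3) = 5
d (Zane): min(5, 4, 3) = 3
e (Zane): min(9, 0) = 0
Beta (Omar): max(3, 0) = 3
start (Zane): min(5, 3) = 3
Zane at start wants the lowest of {Alpha=5, Beta=3}, so chooses Beta.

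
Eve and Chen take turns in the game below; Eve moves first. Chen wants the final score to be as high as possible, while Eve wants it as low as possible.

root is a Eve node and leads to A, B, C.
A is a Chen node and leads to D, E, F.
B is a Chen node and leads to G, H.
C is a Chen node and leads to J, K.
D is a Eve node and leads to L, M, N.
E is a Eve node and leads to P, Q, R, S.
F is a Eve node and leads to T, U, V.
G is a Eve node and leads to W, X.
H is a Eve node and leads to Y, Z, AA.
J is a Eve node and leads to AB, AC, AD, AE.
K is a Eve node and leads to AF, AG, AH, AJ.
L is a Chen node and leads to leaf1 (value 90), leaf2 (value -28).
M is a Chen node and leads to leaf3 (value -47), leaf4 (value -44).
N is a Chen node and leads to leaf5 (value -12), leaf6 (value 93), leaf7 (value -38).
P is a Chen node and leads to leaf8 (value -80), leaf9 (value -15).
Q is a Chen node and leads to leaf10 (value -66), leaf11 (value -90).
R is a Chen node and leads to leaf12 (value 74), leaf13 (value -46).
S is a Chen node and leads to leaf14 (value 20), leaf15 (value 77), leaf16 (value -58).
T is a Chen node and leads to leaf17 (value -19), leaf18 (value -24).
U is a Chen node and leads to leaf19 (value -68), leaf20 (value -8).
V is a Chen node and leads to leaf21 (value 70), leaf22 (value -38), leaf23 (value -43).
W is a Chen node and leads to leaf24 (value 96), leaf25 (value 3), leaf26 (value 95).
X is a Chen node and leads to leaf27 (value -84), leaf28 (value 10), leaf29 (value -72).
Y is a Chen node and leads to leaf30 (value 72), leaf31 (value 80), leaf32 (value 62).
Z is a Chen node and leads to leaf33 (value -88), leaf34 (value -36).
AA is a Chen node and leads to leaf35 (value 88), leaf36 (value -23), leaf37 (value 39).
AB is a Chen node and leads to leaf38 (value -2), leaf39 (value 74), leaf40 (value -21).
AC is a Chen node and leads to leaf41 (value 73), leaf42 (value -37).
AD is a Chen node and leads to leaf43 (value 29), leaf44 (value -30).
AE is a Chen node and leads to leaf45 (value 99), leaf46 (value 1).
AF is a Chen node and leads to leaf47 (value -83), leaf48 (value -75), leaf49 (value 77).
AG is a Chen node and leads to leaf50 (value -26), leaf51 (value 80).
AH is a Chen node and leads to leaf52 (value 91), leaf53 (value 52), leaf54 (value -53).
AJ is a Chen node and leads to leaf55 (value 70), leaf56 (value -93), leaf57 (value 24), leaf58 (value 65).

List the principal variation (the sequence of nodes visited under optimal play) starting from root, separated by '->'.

root -> A -> F -> T -> leaf17

L (Chen): max(90, -28) = 90
M (Chen): max(-47, -44) = -44
N (Chen): max(-12, 93, -38) = 93
D (Eve): min(90, -44, 93) = -44
P (Chen): max(-80, -15) = -15
Q (Chen): max(-66, -90) = -66
R (Chen): max(74, -46) = 74
S (Chen): max(20, 77, -58) = 77
E (Eve): min(-15, -66, 74, 77) = -66
T (Chen): max(-19, -24) = -19
U (Chen): max(-68, -8) = -8
V (Chen): max(70, -38, -43) = 70
F (Eve): min(-19, -8, 70) = -19
A (Chen): max(-44, -66, -19) = -19
W (Chen): max(96, 3, 95) = 96
X (Chen): max(-84, 10, -72) = 10
G (Eve): min(96, 10) = 10
Y (Chen): max(72, 80, 62) = 80
Z (Chen): max(-88, -36) = -36
AA (Chen): max(88, -23, 39) = 88
H (Eve): min(80, -36, 88) = -36
B (Chen): max(10, -36) = 10
AB (Chen): max(-2, 74, -21) = 74
AC (Chen): max(73, -37) = 73
AD (Chen): max(29, -30) = 29
AE (Chen): max(99, 1) = 99
J (Eve): min(74, 73, 29, 99) = 29
AF (Chen): max(-83, -75, 77) = 77
AG (Chen): max(-26, 80) = 80
AH (Chen): max(91, 52, -53) = 91
AJ (Chen): max(70, -93, 24, 65) = 70
K (Eve): min(77, 80, 91, 70) = 70
C (Chen): max(29, 70) = 70
root (Eve): min(-19, 10, 70) = -19
At root, Eve picks A (lowest: -19).
At A, Chen picks F (highest: -19).
At F, Eve picks T (lowest: -19).
At T, Chen picks leaf17 (highest: -19).
Terminal value -19.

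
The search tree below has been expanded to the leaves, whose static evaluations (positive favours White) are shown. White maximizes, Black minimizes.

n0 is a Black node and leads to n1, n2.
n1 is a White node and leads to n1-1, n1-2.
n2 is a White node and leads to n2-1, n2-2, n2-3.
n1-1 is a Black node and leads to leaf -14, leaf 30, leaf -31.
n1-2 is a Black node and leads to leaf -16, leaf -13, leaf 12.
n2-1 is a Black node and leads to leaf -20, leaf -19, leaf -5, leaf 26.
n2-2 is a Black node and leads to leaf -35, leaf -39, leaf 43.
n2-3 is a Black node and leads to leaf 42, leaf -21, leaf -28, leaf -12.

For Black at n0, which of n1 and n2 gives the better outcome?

n2

n1-1 (Black): min(-14, 30, -31) = -31
n1-2 (Black): min(-16, -13, 12) = -16
n1 (White): max(-31, -16) = -16
n2-1 (Black): min(-20, -19, -5, 26) = -20
n2-2 (Black): min(-35, -39, 43) = -39
n2-3 (Black): min(42, -21, -28, -12) = -28
n2 (White): max(-20, -39, -28) = -20
Black prefers the lower value; n1=-16, n2=-20. n2 is better since -20 < -16.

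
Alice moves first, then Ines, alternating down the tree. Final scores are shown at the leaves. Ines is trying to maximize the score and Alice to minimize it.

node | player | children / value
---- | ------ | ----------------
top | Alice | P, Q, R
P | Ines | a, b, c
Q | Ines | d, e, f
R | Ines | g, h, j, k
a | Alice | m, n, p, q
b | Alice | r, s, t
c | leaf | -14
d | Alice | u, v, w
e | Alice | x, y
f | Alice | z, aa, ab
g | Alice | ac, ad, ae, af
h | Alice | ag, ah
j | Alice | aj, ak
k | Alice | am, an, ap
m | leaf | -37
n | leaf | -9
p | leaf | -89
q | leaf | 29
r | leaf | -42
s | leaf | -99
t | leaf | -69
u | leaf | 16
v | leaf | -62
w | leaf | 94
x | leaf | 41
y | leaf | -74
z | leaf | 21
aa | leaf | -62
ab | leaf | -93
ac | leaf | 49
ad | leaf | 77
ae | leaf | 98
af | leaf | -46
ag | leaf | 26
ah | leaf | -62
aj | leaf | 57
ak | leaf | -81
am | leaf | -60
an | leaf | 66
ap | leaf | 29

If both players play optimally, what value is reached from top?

-62

a (Alice): min(-37, -9, -89, 29) = -89
b (Alice): min(-42, -99, -69) = -99
P (Ines): max(-89, -99, -14) = -14
d (Alice): min(16, -62, 94) = -62
e (Alice): min(41, -74) = -74
f (Alice): min(21, -62, -93) = -93
Q (Ines): max(-62, -74, -93) = -62
g (Alice): min(49, 77, 98, -46) = -46
h (Alice): min(26, -62) = -62
j (Alice): min(57, -81) = -81
k (Alice): min(-60, 66, 29) = -60
R (Ines): max(-46, -62, -81, -60) = -46
top (Alice): min(-14, -62, -46) = -62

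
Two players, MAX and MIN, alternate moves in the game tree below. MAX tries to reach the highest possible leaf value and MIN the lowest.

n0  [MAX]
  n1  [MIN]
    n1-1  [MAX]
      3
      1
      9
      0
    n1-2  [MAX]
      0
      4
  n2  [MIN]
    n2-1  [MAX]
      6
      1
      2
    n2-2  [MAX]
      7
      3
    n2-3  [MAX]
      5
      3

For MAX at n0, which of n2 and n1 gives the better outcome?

n2

n2-1 (MAX): max(6, 1, 2) = 6
n2-2 (MAX): max(7, 3) = 7
n2-3 (MAX): max(5, 3) = 5
n2 (MIN): min(6, 7, 5) = 5
n1-1 (MAX): max(3, 1, 9, 0) = 9
n1-2 (MAX): max(0, 4) = 4
n1 (MIN): min(9, 4) = 4
MAX prefers the higher value; n2=5, n1=4. n2 is better since 5 > 4.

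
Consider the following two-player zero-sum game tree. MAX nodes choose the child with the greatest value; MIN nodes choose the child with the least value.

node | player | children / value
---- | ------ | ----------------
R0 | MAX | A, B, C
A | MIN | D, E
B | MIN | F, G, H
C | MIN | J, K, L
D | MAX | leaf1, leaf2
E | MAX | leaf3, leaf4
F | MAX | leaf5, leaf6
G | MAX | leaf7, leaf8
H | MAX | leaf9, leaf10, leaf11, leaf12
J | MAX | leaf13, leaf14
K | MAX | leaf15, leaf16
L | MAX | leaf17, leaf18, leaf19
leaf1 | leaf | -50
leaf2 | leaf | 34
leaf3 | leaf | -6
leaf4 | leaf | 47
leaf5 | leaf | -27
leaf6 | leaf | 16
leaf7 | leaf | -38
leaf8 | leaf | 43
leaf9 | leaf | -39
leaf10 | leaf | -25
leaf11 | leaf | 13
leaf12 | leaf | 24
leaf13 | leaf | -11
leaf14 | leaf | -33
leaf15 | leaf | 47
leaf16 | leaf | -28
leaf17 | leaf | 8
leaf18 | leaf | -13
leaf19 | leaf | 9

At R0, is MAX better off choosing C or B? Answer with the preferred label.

J (MAX): max(-11, -33) = -11
K (MAX): max(47, -28) = 47
L (MAX): max(8, -13, 9) = 9
C (MIN): min(-11, 47, 9) = -11
F (MAX): max(-27, 16) = 16
G (MAX): max(-38, 43) = 43
H (MAX): max(-39, -25, 13, 24) = 24
B (MIN): min(16, 43, 24) = 16
MAX prefers the higher value; C=-11, B=16. B is better since 16 > -11.

B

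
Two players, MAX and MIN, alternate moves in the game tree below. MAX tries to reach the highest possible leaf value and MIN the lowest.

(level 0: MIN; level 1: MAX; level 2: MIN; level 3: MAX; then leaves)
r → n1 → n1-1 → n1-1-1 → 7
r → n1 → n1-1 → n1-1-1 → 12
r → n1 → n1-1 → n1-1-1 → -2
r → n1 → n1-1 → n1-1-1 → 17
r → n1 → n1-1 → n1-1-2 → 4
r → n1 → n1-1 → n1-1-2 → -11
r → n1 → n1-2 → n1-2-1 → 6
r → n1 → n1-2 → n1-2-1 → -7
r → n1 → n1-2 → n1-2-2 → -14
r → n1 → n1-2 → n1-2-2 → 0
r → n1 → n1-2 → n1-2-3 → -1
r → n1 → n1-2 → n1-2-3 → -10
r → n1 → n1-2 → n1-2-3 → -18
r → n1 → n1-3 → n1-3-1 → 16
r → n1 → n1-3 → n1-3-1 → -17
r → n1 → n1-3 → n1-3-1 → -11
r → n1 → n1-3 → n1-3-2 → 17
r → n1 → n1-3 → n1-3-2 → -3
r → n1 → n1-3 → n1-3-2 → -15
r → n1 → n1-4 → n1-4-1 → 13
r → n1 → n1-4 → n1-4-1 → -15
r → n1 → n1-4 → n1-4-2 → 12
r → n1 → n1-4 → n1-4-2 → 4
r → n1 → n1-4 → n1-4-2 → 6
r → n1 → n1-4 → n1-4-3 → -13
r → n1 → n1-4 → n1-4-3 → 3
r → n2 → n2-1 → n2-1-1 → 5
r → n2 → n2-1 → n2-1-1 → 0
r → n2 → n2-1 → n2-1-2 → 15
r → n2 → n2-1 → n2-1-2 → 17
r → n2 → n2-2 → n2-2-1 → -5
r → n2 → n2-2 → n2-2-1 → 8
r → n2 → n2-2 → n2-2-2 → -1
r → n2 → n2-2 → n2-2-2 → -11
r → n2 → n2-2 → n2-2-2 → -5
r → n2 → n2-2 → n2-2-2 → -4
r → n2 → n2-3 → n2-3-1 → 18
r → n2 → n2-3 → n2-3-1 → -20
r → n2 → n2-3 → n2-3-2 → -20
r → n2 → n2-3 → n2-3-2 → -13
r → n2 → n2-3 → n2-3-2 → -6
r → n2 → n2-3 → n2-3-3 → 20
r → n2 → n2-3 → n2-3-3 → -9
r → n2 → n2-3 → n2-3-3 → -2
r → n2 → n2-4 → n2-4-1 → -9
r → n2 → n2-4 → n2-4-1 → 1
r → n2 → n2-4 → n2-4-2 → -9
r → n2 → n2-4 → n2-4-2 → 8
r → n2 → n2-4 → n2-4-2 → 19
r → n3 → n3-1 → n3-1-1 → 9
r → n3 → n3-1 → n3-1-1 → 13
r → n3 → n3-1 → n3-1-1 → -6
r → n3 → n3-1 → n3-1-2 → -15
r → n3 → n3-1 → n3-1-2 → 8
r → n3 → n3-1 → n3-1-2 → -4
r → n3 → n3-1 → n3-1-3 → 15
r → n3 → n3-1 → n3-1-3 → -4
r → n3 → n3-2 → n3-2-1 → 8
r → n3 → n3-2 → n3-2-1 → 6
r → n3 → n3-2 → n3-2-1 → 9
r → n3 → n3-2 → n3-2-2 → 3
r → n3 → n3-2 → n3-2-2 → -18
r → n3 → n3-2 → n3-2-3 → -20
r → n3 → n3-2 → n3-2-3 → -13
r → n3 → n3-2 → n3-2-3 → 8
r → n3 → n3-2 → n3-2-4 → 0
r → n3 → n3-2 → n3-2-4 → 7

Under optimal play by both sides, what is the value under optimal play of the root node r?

n1-1-1 (MAX): max(7, 12, -2, 17) = 17
n1-1-2 (MAX): max(4, -11) = 4
n1-1 (MIN): min(17, 4) = 4
n1-2-1 (MAX): max(6, -7) = 6
n1-2-2 (MAX): max(-14, 0) = 0
n1-2-3 (MAX): max(-1, -10, -18) = -1
n1-2 (MIN): min(6, 0, -1) = -1
n1-3-1 (MAX): max(16, -17, -11) = 16
n1-3-2 (MAX): max(17, -3, -15) = 17
n1-3 (MIN): min(16, 17) = 16
n1-4-1 (MAX): max(13, -15) = 13
n1-4-2 (MAX): max(12, 4, 6) = 12
n1-4-3 (MAX): max(-13, 3) = 3
n1-4 (MIN): min(13, 12, 3) = 3
n1 (MAX): max(4, -1, 16, 3) = 16
n2-1-1 (MAX): max(5, 0) = 5
n2-1-2 (MAX): max(15, 17) = 17
n2-1 (MIN): min(5, 17) = 5
n2-2-1 (MAX): max(-5, 8) = 8
n2-2-2 (MAX): max(-1, -11, -5, -4) = -1
n2-2 (MIN): min(8, -1) = -1
n2-3-1 (MAX): max(18, -20) = 18
n2-3-2 (MAX): max(-20, -13, -6) = -6
n2-3-3 (MAX): max(20, -9, -2) = 20
n2-3 (MIN): min(18, -6, 20) = -6
n2-4-1 (MAX): max(-9, 1) = 1
n2-4-2 (MAX): max(-9, 8, 19) = 19
n2-4 (MIN): min(1, 19) = 1
n2 (MAX): max(5, -1, -6, 1) = 5
n3-1-1 (MAX): max(9, 13, -6) = 13
n3-1-2 (MAX): max(-15, 8, -4) = 8
n3-1-3 (MAX): max(15, -4) = 15
n3-1 (MIN): min(13, 8, 15) = 8
n3-2-1 (MAX): max(8, 6, 9) = 9
n3-2-2 (MAX): max(3, -18) = 3
n3-2-3 (MAX): max(-20, -13, 8) = 8
n3-2-4 (MAX): max(0, 7) = 7
n3-2 (MIN): min(9, 3, 8, 7) = 3
n3 (MAX): max(8, 3) = 8
r (MIN): min(16, 5, 8) = 5

5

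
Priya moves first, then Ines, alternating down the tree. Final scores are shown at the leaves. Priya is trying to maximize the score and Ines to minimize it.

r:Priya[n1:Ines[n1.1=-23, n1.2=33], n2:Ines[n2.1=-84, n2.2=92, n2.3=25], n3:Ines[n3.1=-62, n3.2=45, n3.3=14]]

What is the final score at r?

n1 (Ines): min(-23, 33) = -23
n2 (Ines): min(-84, 92, 25) = -84
n3 (Ines): min(-62, 45, 14) = -62
r (Priya): max(-23, -84, -62) = -23

-23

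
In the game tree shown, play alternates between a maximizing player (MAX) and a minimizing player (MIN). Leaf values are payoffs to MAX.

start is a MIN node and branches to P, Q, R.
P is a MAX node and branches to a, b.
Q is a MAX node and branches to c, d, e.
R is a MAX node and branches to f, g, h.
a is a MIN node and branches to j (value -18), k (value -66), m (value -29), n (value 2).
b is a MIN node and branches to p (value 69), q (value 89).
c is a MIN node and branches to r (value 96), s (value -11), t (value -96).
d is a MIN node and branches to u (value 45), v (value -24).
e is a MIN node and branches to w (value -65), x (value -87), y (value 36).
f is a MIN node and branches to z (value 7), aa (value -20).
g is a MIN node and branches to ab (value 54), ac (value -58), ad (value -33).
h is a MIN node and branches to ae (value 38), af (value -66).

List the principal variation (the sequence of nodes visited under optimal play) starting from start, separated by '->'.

a (MIN): min(-18, -66, -29, 2) = -66
b (MIN): min(69, 89) = 69
P (MAX): max(-66, 69) = 69
c (MIN): min(96, -11, -96) = -96
d (MIN): min(45, -24) = -24
e (MIN): min(-65, -87, 36) = -87
Q (MAX): max(-96, -24, -87) = -24
f (MIN): min(7, -20) = -20
g (MIN): min(54, -58, -33) = -58
h (MIN): min(38, -66) = -66
R (MAX): max(-20, -58, -66) = -20
start (MIN): min(69, -24, -20) = -24
At start, MIN picks Q (lowest: -24).
At Q, MAX picks d (highest: -24).
At d, MIN picks v (lowest: -24).
Terminal value -24.

start -> Q -> d -> v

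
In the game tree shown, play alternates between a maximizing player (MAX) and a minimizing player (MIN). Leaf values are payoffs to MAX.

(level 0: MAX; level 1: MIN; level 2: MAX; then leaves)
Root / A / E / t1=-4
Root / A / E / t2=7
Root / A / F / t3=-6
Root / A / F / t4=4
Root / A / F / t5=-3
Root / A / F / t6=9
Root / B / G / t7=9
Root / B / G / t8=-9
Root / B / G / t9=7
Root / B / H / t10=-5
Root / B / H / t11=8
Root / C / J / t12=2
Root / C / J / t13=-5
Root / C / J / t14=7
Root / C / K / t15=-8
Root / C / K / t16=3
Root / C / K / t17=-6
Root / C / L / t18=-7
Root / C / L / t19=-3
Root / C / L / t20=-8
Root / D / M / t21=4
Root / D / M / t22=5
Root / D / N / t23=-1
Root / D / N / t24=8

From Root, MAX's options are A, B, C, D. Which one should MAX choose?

B

E (MAX): max(-4, 7) = 7
F (MAX): max(-6, 4, -3, 9) = 9
A (MIN): min(7, 9) = 7
G (MAX): max(9, -9, 7) = 9
H (MAX): max(-5, 8) = 8
B (MIN): min(9, 8) = 8
J (MAX): max(2, -5, 7) = 7
K (MAX): max(-8, 3, -6) = 3
L (MAX): max(-7, -3, -8) = -3
C (MIN): min(7, 3, -3) = -3
M (MAX): max(4, 5) = 5
N (MAX): max(-1, 8) = 8
D (MIN): min(5, 8) = 5
Root (MAX): max(7, 8, -3, 5) = 8
MAX at Root wants the highest of {A=7, B=8, C=-3, D=5}, so chooses B.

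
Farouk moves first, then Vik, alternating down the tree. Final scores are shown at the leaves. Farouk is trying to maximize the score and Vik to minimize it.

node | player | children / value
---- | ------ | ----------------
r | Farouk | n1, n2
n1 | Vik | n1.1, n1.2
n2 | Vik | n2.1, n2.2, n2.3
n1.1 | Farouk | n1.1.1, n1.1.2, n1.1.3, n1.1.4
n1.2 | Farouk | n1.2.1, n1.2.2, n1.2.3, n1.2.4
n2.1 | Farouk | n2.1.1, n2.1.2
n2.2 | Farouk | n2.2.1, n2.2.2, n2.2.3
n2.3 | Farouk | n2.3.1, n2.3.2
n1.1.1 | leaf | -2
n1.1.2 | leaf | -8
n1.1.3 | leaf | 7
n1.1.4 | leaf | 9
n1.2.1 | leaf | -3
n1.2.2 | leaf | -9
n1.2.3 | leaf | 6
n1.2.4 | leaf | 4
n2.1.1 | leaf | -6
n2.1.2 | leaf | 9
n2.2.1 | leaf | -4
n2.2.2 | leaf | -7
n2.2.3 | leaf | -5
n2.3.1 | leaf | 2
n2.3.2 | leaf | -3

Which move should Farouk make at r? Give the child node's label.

n1.1 (Farouk): max(-2, -8, 7, 9) = 9
n1.2 (Farouk): max(-3, -9, 6, 4) = 6
n1 (Vik): min(9, 6) = 6
n2.1 (Farouk): max(-6, 9) = 9
n2.2 (Farouk): max(-4, -7, -5) = -4
n2.3 (Farouk): max(2, -3) = 2
n2 (Vik): min(9, -4, 2) = -4
r (Farouk): max(6, -4) = 6
Farouk at r wants the highest of {n1=6, n2=-4}, so chooses n1.

n1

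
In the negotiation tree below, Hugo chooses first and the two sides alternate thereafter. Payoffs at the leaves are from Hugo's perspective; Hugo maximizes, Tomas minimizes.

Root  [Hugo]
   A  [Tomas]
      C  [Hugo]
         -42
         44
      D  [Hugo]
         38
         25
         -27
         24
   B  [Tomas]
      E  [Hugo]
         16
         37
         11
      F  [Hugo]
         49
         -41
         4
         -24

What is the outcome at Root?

C (Hugo): max(-42, 44) = 44
D (Hugo): max(38, 25, -27, 24) = 38
A (Tomas): min(44, 38) = 38
E (Hugo): max(16, 37, 11) = 37
F (Hugo): max(49, -41, 4, -24) = 49
B (Tomas): min(37, 49) = 37
Root (Hugo): max(38, 37) = 38

38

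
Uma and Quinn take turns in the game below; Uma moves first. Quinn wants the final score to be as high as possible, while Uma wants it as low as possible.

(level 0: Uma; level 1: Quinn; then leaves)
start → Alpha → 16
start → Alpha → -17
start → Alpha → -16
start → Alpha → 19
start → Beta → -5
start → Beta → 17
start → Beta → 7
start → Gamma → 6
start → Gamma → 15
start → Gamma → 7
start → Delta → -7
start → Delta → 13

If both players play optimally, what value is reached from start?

Alpha (Quinn): max(16, -17, -16, 19) = 19
Beta (Quinn): max(-5, 17, 7) = 17
Gamma (Quinn): max(6, 15, 7) = 15
Delta (Quinn): max(-7, 13) = 13
start (Uma): min(19, 17, 15, 13) = 13

13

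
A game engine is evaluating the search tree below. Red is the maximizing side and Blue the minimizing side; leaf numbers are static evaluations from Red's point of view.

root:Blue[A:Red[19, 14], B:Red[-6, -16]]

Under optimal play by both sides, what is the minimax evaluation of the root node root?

-6

A (Red): max(19, 14) = 19
B (Red): max(-6, -16) = -6
root (Blue): min(19, -6) = -6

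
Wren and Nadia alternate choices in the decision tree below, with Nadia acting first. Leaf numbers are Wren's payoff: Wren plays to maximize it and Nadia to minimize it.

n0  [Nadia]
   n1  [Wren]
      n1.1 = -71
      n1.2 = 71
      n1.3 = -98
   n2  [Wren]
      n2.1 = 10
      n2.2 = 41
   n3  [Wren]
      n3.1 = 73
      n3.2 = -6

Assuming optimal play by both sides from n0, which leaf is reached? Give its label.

n2.2

n1 (Wren): max(-71, 71, -98) = 71
n2 (Wren): max(10, 41) = 41
n3 (Wren): max(73, -6) = 73
n0 (Nadia): min(71, 41, 73) = 41
At n0, Nadia picks n2 (lowest: 41).
At n2, Wren picks n2.2 (highest: 41).
Terminal value 41.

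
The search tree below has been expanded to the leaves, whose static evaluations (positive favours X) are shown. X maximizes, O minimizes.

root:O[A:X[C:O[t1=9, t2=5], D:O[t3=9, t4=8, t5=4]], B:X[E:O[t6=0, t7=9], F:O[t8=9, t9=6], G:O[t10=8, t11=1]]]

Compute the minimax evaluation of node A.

5

C (O): min(9, 5) = 5
D (O): min(9, 8, 4) = 4
A (X): max(5, 4) = 5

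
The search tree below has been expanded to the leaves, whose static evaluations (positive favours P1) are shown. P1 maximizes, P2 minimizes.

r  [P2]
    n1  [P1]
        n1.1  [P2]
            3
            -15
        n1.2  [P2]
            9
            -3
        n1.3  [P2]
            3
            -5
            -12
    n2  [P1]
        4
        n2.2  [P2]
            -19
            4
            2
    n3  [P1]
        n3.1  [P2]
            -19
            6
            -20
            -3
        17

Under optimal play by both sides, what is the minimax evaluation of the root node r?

n1.1 (P2): min(3, -15) = -15
n1.2 (P2): min(9, -3) = -3
n1.3 (P2): min(3, -5, -12) = -12
n1 (P1): max(-15, -3, -12) = -3
n2.2 (P2): min(-19, 4, 2) = -19
n2 (P1): max(4, -19) = 4
n3.1 (P2): min(-19, 6, -20, -3) = -20
n3 (P1): max(-20, 17) = 17
r (P2): min(-3, 4, 17) = -3

-3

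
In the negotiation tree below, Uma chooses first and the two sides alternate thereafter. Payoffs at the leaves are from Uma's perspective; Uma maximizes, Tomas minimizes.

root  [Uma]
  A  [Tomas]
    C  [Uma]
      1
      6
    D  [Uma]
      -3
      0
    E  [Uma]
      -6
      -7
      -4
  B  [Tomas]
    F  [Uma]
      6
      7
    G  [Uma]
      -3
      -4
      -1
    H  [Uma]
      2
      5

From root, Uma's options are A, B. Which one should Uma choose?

B

C (Uma): max(1, 6) = 6
D (Uma): max(-3, 0) = 0
E (Uma): max(-6, -7, -4) = -4
A (Tomas): min(6, 0, -4) = -4
F (Uma): max(6, 7) = 7
G (Uma): max(-3, -4, -1) = -1
H (Uma): max(2, 5) = 5
B (Tomas): min(7, -1, 5) = -1
root (Uma): max(-4, -1) = -1
Uma at root wants the highest of {A=-4, B=-1}, so chooses B.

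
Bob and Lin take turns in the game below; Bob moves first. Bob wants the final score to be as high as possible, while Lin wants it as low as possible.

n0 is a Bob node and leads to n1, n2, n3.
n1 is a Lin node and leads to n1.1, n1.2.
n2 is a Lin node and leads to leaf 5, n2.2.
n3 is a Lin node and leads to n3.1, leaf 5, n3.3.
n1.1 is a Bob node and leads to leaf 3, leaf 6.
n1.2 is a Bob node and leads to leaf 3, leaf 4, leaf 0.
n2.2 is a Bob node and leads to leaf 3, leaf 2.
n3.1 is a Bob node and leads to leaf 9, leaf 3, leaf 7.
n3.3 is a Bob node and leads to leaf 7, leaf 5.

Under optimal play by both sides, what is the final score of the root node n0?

n1.1 (Bob): max(3, 6) = 6
n1.2 (Bob): max(3, 4, 0) = 4
n1 (Lin): min(6, 4) = 4
n2.2 (Bob): max(3, 2) = 3
n2 (Lin): min(5, 3) = 3
n3.1 (Bob): max(9, 3, 7) = 9
n3.3 (Bob): max(7, 5) = 7
n3 (Lin): min(9, 5, 7) = 5
n0 (Bob): max(4, 3, 5) = 5

5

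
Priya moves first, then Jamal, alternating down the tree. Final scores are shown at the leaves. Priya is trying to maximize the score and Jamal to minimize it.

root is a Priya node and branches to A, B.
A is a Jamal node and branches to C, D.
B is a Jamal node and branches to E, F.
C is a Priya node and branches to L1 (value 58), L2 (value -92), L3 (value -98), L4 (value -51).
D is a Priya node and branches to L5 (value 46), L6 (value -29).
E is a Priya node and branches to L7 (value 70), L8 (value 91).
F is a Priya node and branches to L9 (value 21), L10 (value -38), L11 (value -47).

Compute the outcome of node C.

C (Priya): max(58, -92, -98, -51) = 58

58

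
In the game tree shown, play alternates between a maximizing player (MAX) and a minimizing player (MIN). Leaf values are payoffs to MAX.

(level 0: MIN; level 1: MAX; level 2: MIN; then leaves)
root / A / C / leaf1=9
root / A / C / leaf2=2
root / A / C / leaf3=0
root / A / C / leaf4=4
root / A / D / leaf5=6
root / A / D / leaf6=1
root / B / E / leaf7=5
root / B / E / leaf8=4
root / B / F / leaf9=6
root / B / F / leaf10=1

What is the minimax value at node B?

4

E (MIN): min(5, 4) = 4
F (MIN): min(6, 1) = 1
B (MAX): max(4, 1) = 4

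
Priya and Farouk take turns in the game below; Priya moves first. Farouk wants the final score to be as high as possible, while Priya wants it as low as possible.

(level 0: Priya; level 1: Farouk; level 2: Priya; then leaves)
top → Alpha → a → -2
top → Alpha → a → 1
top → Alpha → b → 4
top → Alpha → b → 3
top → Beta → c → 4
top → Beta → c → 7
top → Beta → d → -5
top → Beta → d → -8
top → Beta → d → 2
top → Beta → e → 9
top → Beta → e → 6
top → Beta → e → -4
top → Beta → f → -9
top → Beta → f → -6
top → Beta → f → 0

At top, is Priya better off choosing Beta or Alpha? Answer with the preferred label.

c (Priya): min(4, 7) = 4
d (Priya): min(-5, -8, 2) = -8
e (Priya): min(9, 6, -4) = -4
f (Priya): min(-9, -6, 0) = -9
Beta (Farouk): max(4, -8, -4, -9) = 4
a (Priya): min(-2, 1) = -2
b (Priya): min(4, 3) = 3
Alpha (Farouk): max(-2, 3) = 3
Priya prefers the lower value; Beta=4, Alpha=3. Alpha is better since 3 < 4.

Alpha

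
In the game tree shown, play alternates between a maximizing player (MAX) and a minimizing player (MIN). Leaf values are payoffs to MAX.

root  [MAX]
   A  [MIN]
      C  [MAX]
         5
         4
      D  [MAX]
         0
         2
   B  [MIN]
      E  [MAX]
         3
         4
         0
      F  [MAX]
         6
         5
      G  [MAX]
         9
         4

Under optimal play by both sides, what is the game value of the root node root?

C (MAX): max(5, 4) = 5
D (MAX): max(0, 2) = 2
A (MIN): min(5, 2) = 2
E (MAX): max(3, 4, 0) = 4
F (MAX): max(6, 5) = 6
G (MAX): max(9, 4) = 9
B (MIN): min(4, 6, 9) = 4
root (MAX): max(2, 4) = 4

4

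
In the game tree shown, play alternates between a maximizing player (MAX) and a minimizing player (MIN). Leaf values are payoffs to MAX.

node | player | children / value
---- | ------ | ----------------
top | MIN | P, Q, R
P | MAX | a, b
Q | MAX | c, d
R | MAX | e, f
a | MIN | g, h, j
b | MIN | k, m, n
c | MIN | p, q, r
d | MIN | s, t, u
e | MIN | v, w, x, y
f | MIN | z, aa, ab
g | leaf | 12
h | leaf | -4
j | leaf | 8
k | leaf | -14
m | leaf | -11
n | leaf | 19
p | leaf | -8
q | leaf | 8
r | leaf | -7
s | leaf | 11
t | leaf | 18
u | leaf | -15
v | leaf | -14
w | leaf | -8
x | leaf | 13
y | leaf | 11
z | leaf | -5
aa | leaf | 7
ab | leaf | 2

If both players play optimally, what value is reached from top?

a (MIN): min(12, -4, 8) = -4
b (MIN): min(-14, -11, 19) = -14
P (MAX): max(-4, -14) = -4
c (MIN): min(-8, 8, -7) = -8
d (MIN): min(11, 18, -15) = -15
Q (MAX): max(-8, -15) = -8
e (MIN): min(-14, -8, 13, 11) = -14
f (MIN): min(-5, 7, 2) = -5
R (MAX): max(-14, -5) = -5
top (MIN): min(-4, -8, -5) = -8

-8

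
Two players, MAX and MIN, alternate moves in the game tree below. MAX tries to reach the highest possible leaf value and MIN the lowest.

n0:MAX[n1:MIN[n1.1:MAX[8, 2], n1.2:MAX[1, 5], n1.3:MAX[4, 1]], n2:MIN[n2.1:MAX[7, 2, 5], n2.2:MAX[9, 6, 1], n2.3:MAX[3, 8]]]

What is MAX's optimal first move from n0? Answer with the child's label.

n2

n1.1 (MAX): max(8, 2) = 8
n1.2 (MAX): max(1, 5) = 5
n1.3 (MAX): max(4, 1) = 4
n1 (MIN): min(8, 5, 4) = 4
n2.1 (MAX): max(7, 2, 5) = 7
n2.2 (MAX): max(9, 6, 1) = 9
n2.3 (MAX): max(3, 8) = 8
n2 (MIN): min(7, 9, 8) = 7
n0 (MAX): max(4, 7) = 7
MAX at n0 wants the highest of {n1=4, n2=7}, so chooses n2.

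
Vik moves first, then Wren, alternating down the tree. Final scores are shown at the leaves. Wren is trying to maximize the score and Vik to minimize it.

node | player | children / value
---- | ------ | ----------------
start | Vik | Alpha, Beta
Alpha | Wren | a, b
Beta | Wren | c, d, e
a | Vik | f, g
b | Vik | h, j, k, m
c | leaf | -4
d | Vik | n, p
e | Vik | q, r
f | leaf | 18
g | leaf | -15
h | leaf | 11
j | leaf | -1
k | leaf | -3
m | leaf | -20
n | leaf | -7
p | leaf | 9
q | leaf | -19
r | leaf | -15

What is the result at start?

-15

a (Vik): min(18, -15) = -15
b (Vik): min(11, -1, -3, -20) = -20
Alpha (Wren): max(-15, -20) = -15
d (Vik): min(-7, 9) = -7
e (Vik): min(-19, -15) = -19
Beta (Wren): max(-4, -7, -19) = -4
start (Vik): min(-15, -4) = -15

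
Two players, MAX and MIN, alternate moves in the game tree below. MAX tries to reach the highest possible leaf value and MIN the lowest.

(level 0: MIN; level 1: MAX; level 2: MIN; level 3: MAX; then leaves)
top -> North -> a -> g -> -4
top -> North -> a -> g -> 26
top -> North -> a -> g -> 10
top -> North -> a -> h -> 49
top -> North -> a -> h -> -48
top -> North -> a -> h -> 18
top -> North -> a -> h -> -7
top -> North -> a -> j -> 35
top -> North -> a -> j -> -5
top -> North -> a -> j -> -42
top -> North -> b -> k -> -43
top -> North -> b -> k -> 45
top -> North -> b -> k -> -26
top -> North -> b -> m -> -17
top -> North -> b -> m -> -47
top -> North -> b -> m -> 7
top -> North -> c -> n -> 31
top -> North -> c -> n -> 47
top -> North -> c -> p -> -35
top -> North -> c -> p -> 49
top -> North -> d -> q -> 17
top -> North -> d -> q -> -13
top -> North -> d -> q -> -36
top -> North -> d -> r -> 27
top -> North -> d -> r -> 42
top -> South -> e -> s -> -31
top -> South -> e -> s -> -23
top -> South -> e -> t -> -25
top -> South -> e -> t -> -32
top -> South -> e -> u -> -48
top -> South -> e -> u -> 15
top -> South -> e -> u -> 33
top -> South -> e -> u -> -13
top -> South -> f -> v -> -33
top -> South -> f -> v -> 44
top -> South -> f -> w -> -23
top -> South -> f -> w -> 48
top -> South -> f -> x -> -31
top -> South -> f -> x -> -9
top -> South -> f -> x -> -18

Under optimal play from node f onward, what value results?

v (MAX): max(-33, 44) = 44
w (MAX): max(-23, 48) = 48
x (MAX): max(-31, -9, -18) = -9
f (MIN): min(44, 48, -9) = -9

-9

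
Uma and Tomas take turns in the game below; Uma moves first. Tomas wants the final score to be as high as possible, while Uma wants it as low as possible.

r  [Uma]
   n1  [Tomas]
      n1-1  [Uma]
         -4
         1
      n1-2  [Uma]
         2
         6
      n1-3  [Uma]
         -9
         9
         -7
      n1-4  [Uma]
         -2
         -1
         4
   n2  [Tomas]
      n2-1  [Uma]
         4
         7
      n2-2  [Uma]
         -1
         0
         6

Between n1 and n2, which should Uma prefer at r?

n1-1 (Uma): min(-4, 1) = -4
n1-2 (Uma): min(2, 6) = 2
n1-3 (Uma): min(-9, 9, -7) = -9
n1-4 (Uma): min(-2, -1, 4) = -2
n1 (Tomas): max(-4, 2, -9, -2) = 2
n2-1 (Uma): min(4, 7) = 4
n2-2 (Uma): min(-1, 0, 6) = -1
n2 (Tomas): max(4, -1) = 4
Uma prefers the lower value; n1=2, n2=4. n1 is better since 2 < 4.

n1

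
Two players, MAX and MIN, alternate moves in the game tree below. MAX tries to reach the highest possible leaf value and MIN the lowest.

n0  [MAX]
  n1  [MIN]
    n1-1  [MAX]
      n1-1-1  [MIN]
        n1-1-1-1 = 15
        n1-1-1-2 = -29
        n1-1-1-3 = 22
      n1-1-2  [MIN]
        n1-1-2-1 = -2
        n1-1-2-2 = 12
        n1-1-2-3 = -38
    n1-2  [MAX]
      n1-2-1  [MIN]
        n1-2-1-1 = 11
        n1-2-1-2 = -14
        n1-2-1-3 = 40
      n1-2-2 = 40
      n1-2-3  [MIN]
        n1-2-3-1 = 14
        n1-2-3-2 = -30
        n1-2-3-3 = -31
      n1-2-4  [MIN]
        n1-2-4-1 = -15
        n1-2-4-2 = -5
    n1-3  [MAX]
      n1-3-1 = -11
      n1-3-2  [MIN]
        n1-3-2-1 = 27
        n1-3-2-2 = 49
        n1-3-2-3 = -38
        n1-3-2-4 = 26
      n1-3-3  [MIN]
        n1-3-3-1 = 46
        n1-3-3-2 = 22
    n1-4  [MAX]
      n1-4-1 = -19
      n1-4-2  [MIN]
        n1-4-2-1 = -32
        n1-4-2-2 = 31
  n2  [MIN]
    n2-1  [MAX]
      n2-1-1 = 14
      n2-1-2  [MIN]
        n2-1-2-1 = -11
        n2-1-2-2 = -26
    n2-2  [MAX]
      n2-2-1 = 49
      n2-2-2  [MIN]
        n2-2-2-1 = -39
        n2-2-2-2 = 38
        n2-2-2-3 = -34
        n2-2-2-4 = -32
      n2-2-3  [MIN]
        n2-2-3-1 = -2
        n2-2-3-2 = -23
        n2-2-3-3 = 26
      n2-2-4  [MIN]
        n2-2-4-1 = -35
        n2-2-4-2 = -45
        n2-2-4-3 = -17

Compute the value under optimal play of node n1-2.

40

n1-2-1 (MIN): min(11, -14, 40) = -14
n1-2-3 (MIN): min(14, -30, -31) = -31
n1-2-4 (MIN): min(-15, -5) = -15
n1-2 (MAX): max(-14, 40, -31, -15) = 40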